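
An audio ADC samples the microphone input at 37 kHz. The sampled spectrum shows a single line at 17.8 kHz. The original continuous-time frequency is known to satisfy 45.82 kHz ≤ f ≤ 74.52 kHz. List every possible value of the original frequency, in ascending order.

54.8 kHz, 56.2 kHz

Frequencies that alias to 17.8 kHz are k·fs ± 17.8 kHz for integer k ≥ 0.
k=0: 17.8 kHz.
k=1: 19.2 kHz, 54.8 kHz.
k=2: 56.2 kHz, 91.8 kHz.
k=3: 93.2 kHz, 128.8 kHz.
Within [45.82 kHz, 74.52 kHz]: 54.8 kHz, 56.2 kHz.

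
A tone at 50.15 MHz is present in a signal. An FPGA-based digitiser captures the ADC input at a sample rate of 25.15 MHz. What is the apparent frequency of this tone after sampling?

50.15 MHz mod fs = 25 MHz.
25 MHz > fs/2 = 12.575 MHz, folds to fs − 25 MHz = 0.15 MHz.

0.15 MHz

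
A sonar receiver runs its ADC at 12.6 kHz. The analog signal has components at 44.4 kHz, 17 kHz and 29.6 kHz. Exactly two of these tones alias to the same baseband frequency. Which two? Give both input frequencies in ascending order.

fs/2 = 6.3 kHz.
44.4 kHz mod fs = 6.6 kHz.
6.6 kHz > fs/2 = 6.3 kHz, folds to fs − 6.6 kHz = 6 kHz.
17 kHz mod fs = 4.4 kHz.
4.4 kHz ≤ fs/2 = 6.3 kHz, appears at 4.4 kHz.
29.6 kHz mod fs = 4.4 kHz.
4.4 kHz ≤ fs/2 = 6.3 kHz, appears at 4.4 kHz.
17 kHz and 29.6 kHz both map to 4.4 kHz.

17 kHz, 29.6 kHz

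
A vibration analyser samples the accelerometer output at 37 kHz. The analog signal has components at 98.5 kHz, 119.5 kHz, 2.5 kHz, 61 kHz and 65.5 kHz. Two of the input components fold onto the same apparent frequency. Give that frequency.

8.5 kHz

fs/2 = 18.5 kHz.
98.5 kHz mod fs = 24.5 kHz.
24.5 kHz > fs/2 = 18.5 kHz, folds to fs − 24.5 kHz = 12.5 kHz.
119.5 kHz mod fs = 8.5 kHz.
8.5 kHz ≤ fs/2 = 18.5 kHz, appears at 8.5 kHz.
2.5 kHz ≤ fs/2 = 18.5 kHz, passes unchanged.
61 kHz mod fs = 24 kHz.
24 kHz > fs/2 = 18.5 kHz, folds to fs − 24 kHz = 13 kHz.
65.5 kHz mod fs = 28.5 kHz.
28.5 kHz > fs/2 = 18.5 kHz, folds to fs − 28.5 kHz = 8.5 kHz.
65.5 kHz and 119.5 kHz both map to 8.5 kHz.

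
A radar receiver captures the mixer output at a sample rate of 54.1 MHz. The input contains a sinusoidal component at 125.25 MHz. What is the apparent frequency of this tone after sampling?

125.25 MHz mod fs = 17.05 MHz.
17.05 MHz ≤ fs/2 = 27.05 MHz, appears at 17.05 MHz.

17.05 MHz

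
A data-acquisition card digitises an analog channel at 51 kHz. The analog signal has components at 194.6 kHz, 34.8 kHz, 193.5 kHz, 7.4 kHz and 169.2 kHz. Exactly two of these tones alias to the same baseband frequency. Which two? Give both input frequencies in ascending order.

fs/2 = 25.5 kHz.
194.6 kHz mod fs = 41.6 kHz.
41.6 kHz > fs/2 = 25.5 kHz, folds to fs − 41.6 kHz = 9.4 kHz.
34.8 kHz > fs/2 = 25.5 kHz, folds to fs − 34.8 kHz = 16.2 kHz.
193.5 kHz mod fs = 40.5 kHz.
40.5 kHz > fs/2 = 25.5 kHz, folds to fs − 40.5 kHz = 10.5 kHz.
7.4 kHz ≤ fs/2 = 25.5 kHz, passes unchanged.
169.2 kHz mod fs = 16.2 kHz.
16.2 kHz ≤ fs/2 = 25.5 kHz, appears at 16.2 kHz.
34.8 kHz and 169.2 kHz both map to 16.2 kHz.

34.8 kHz, 169.2 kHz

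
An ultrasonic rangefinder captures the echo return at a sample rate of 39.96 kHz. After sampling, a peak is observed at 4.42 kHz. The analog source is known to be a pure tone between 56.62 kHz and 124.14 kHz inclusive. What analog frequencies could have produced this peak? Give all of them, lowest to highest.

75.5 kHz, 84.34 kHz, 115.46 kHz

Frequencies that alias to 4.42 kHz are k·fs ± 4.42 kHz for integer k ≥ 0.
k=0: 4.42 kHz.
k=1: 35.54 kHz, 44.38 kHz.
k=2: 75.5 kHz, 84.34 kHz.
k=3: 115.46 kHz, 124.3 kHz.
k=4: 155.42 kHz, 164.26 kHz.
Within [56.62 kHz, 124.14 kHz]: 75.5 kHz, 84.34 kHz, 115.46 kHz.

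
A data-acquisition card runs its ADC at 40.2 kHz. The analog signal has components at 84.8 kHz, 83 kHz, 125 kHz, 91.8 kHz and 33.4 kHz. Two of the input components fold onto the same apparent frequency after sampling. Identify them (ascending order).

fs/2 = 20.1 kHz.
84.8 kHz mod fs = 4.4 kHz.
4.4 kHz ≤ fs/2 = 20.1 kHz, appears at 4.4 kHz.
83 kHz mod fs = 2.6 kHz.
2.6 kHz ≤ fs/2 = 20.1 kHz, appears at 2.6 kHz.
125 kHz mod fs = 4.4 kHz.
4.4 kHz ≤ fs/2 = 20.1 kHz, appears at 4.4 kHz.
91.8 kHz mod fs = 11.4 kHz.
11.4 kHz ≤ fs/2 = 20.1 kHz, appears at 11.4 kHz.
33.4 kHz > fs/2 = 20.1 kHz, folds to fs − 33.4 kHz = 6.8 kHz.
84.8 kHz and 125 kHz both map to 4.4 kHz.

84.8 kHz, 125 kHz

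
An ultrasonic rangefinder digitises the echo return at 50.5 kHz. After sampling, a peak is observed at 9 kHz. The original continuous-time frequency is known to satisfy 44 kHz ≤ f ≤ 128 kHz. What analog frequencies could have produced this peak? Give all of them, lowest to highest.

Frequencies that alias to 9 kHz are k·fs ± 9 kHz for integer k ≥ 0.
k=0: 9 kHz.
k=1: 41.5 kHz, 59.5 kHz.
k=2: 92 kHz, 110 kHz.
k=3: 142.5 kHz, 160.5 kHz.
Within [44 kHz, 128 kHz]: 59.5 kHz, 92 kHz, 110 kHz.

59.5 kHz, 92 kHz, 110 kHz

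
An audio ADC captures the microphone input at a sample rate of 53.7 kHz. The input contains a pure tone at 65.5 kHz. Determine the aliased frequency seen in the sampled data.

11.8 kHz

65.5 kHz mod fs = 11.8 kHz.
11.8 kHz ≤ fs/2 = 26.85 kHz, appears at 11.8 kHz.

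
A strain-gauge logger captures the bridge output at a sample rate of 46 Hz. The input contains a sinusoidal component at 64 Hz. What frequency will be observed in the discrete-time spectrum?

18 Hz

64 Hz mod fs = 18 Hz.
18 Hz ≤ fs/2 = 23 Hz, appears at 18 Hz.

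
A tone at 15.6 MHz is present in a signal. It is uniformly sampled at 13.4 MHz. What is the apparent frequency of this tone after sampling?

2.2 MHz

15.6 MHz mod fs = 2.2 MHz.
2.2 MHz ≤ fs/2 = 6.7 MHz, appears at 2.2 MHz.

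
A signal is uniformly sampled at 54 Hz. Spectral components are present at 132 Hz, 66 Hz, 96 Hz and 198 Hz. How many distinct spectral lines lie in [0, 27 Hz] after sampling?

3

fs/2 = 27 Hz.
132 Hz mod fs = 24 Hz.
24 Hz ≤ fs/2 = 27 Hz, appears at 24 Hz.
66 Hz mod fs = 12 Hz.
12 Hz ≤ fs/2 = 27 Hz, appears at 12 Hz.
96 Hz mod fs = 42 Hz.
42 Hz > fs/2 = 27 Hz, folds to fs − 42 Hz = 12 Hz.
198 Hz mod fs = 36 Hz.
36 Hz > fs/2 = 27 Hz, folds to fs − 36 Hz = 18 Hz.
Distinct values: {12 Hz, 18 Hz, 24 Hz} → 3.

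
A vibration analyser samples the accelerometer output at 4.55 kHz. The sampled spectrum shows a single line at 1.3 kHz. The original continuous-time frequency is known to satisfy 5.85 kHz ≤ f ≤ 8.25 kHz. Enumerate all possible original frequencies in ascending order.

Frequencies that alias to 1.3 kHz are k·fs ± 1.3 kHz for integer k ≥ 0.
k=0: 1.3 kHz.
k=1: 3.25 kHz, 5.85 kHz.
k=2: 7.8 kHz, 10.4 kHz.
k=3: 12.35 kHz, 14.95 kHz.
Within [5.85 kHz, 8.25 kHz]: 5.85 kHz, 7.8 kHz.

5.85 kHz, 7.8 kHz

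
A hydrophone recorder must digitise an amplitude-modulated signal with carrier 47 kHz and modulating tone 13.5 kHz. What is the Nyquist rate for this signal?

AM sidebands sit at fc ± fm = 33.5 kHz and 60.5 kHz.
Highest-frequency component: 60.5 kHz.
Nyquist rate = 2 × 60.5 kHz = 121 kHz.

121 kHz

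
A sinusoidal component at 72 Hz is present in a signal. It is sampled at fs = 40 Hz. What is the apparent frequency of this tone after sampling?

8 Hz

72 Hz mod fs = 32 Hz.
32 Hz > fs/2 = 20 Hz, folds to fs − 32 Hz = 8 Hz.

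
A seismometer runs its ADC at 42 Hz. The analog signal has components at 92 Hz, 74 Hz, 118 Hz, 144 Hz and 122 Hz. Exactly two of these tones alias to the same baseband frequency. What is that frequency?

fs/2 = 21 Hz.
92 Hz mod fs = 8 Hz.
8 Hz ≤ fs/2 = 21 Hz, appears at 8 Hz.
74 Hz mod fs = 32 Hz.
32 Hz > fs/2 = 21 Hz, folds to fs − 32 Hz = 10 Hz.
118 Hz mod fs = 34 Hz.
34 Hz > fs/2 = 21 Hz, folds to fs − 34 Hz = 8 Hz.
144 Hz mod fs = 18 Hz.
18 Hz ≤ fs/2 = 21 Hz, appears at 18 Hz.
122 Hz mod fs = 38 Hz.
38 Hz > fs/2 = 21 Hz, folds to fs − 38 Hz = 4 Hz.
92 Hz and 118 Hz both map to 8 Hz.

8 Hz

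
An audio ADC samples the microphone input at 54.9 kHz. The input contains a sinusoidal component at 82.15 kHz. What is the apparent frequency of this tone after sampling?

82.15 kHz mod fs = 27.25 kHz.
27.25 kHz ≤ fs/2 = 27.45 kHz, appears at 27.25 kHz.

27.25 kHz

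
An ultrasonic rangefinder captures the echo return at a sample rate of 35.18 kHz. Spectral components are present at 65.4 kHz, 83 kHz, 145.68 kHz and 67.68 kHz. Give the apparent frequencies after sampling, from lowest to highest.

2.68 kHz, 4.96 kHz, 12.64 kHz

fs/2 = 17.59 kHz.
65.4 kHz mod fs = 30.22 kHz.
30.22 kHz > fs/2 = 17.59 kHz, folds to fs − 30.22 kHz = 4.96 kHz.
83 kHz mod fs = 12.64 kHz.
12.64 kHz ≤ fs/2 = 17.59 kHz, appears at 12.64 kHz.
145.68 kHz mod fs = 4.96 kHz.
4.96 kHz ≤ fs/2 = 17.59 kHz, appears at 4.96 kHz.
67.68 kHz mod fs = 32.5 kHz.
32.5 kHz > fs/2 = 17.59 kHz, folds to fs − 32.5 kHz = 2.68 kHz.
Distinct values: {2.68 kHz, 4.96 kHz, 12.64 kHz}.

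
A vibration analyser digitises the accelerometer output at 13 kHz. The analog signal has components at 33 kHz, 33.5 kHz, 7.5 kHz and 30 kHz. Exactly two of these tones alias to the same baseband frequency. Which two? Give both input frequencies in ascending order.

7.5 kHz, 33.5 kHz

fs/2 = 6.5 kHz.
33 kHz mod fs = 7 kHz.
7 kHz > fs/2 = 6.5 kHz, folds to fs − 7 kHz = 6 kHz.
33.5 kHz mod fs = 7.5 kHz.
7.5 kHz > fs/2 = 6.5 kHz, folds to fs − 7.5 kHz = 5.5 kHz.
7.5 kHz > fs/2 = 6.5 kHz, folds to fs − 7.5 kHz = 5.5 kHz.
30 kHz mod fs = 4 kHz.
4 kHz ≤ fs/2 = 6.5 kHz, appears at 4 kHz.
7.5 kHz and 33.5 kHz both map to 5.5 kHz.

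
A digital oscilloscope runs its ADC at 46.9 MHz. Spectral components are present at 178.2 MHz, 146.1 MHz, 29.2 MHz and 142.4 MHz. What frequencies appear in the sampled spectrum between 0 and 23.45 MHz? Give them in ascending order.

fs/2 = 23.45 MHz.
178.2 MHz mod fs = 37.5 MHz.
37.5 MHz > fs/2 = 23.45 MHz, folds to fs − 37.5 MHz = 9.4 MHz.
146.1 MHz mod fs = 5.4 MHz.
5.4 MHz ≤ fs/2 = 23.45 MHz, appears at 5.4 MHz.
29.2 MHz > fs/2 = 23.45 MHz, folds to fs − 29.2 MHz = 17.7 MHz.
142.4 MHz mod fs = 1.7 MHz.
1.7 MHz ≤ fs/2 = 23.45 MHz, appears at 1.7 MHz.
Distinct values: {1.7 MHz, 5.4 MHz, 9.4 MHz, 17.7 MHz}.

1.7 MHz, 5.4 MHz, 9.4 MHz, 17.7 MHz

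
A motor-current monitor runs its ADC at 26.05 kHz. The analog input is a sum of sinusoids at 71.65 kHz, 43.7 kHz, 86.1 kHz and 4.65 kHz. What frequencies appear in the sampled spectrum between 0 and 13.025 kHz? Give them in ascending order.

fs/2 = 13.025 kHz.
71.65 kHz mod fs = 19.55 kHz.
19.55 kHz > fs/2 = 13.025 kHz, folds to fs − 19.55 kHz = 6.5 kHz.
43.7 kHz mod fs = 17.65 kHz.
17.65 kHz > fs/2 = 13.025 kHz, folds to fs − 17.65 kHz = 8.4 kHz.
86.1 kHz mod fs = 7.95 kHz.
7.95 kHz ≤ fs/2 = 13.025 kHz, appears at 7.95 kHz.
4.65 kHz ≤ fs/2 = 13.025 kHz, passes unchanged.
Distinct values: {4.65 kHz, 6.5 kHz, 7.95 kHz, 8.4 kHz}.

4.65 kHz, 6.5 kHz, 7.95 kHz, 8.4 kHz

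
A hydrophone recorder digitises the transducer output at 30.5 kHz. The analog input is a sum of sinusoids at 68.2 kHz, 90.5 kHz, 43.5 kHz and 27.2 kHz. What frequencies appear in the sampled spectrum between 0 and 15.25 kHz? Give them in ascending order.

1 kHz, 3.3 kHz, 7.2 kHz, 13 kHz

fs/2 = 15.25 kHz.
68.2 kHz mod fs = 7.2 kHz.
7.2 kHz ≤ fs/2 = 15.25 kHz, appears at 7.2 kHz.
90.5 kHz mod fs = 29.5 kHz.
29.5 kHz > fs/2 = 15.25 kHz, folds to fs − 29.5 kHz = 1 kHz.
43.5 kHz mod fs = 13 kHz.
13 kHz ≤ fs/2 = 15.25 kHz, appears at 13 kHz.
27.2 kHz > fs/2 = 15.25 kHz, folds to fs − 27.2 kHz = 3.3 kHz.
Distinct values: {1 kHz, 3.3 kHz, 7.2 kHz, 13 kHz}.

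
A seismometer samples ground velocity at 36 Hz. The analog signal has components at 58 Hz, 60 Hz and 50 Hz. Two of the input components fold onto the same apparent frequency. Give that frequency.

14 Hz

fs/2 = 18 Hz.
58 Hz mod fs = 22 Hz.
22 Hz > fs/2 = 18 Hz, folds to fs − 22 Hz = 14 Hz.
60 Hz mod fs = 24 Hz.
24 Hz > fs/2 = 18 Hz, folds to fs − 24 Hz = 12 Hz.
50 Hz mod fs = 14 Hz.
14 Hz ≤ fs/2 = 18 Hz, appears at 14 Hz.
50 Hz and 58 Hz both map to 14 Hz.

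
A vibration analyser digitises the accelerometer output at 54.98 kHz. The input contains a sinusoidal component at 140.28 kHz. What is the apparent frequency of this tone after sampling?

140.28 kHz mod fs = 30.32 kHz.
30.32 kHz > fs/2 = 27.49 kHz, folds to fs − 30.32 kHz = 24.66 kHz.

24.66 kHz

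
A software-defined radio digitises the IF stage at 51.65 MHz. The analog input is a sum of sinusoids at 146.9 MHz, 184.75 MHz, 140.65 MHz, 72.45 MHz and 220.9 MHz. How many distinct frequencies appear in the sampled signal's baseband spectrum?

4

fs/2 = 25.825 MHz.
146.9 MHz mod fs = 43.6 MHz.
43.6 MHz > fs/2 = 25.825 MHz, folds to fs − 43.6 MHz = 8.05 MHz.
184.75 MHz mod fs = 29.8 MHz.
29.8 MHz > fs/2 = 25.825 MHz, folds to fs − 29.8 MHz = 21.85 MHz.
140.65 MHz mod fs = 37.35 MHz.
37.35 MHz > fs/2 = 25.825 MHz, folds to fs − 37.35 MHz = 14.3 MHz.
72.45 MHz mod fs = 20.8 MHz.
20.8 MHz ≤ fs/2 = 25.825 MHz, appears at 20.8 MHz.
220.9 MHz mod fs = 14.3 MHz.
14.3 MHz ≤ fs/2 = 25.825 MHz, appears at 14.3 MHz.
Distinct values: {8.05 MHz, 14.3 MHz, 20.8 MHz, 21.85 MHz} → 4.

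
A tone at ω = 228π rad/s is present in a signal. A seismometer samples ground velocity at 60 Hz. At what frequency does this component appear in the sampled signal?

ω = 228π rad/s → f = ω/(2π) = 114 Hz.
114 Hz mod fs = 54 Hz.
54 Hz > fs/2 = 30 Hz, folds to fs − 54 Hz = 6 Hz.

6 Hz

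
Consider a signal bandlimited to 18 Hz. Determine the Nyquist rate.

Nyquist rate = 2 × 18 Hz = 36 Hz.

36 Hz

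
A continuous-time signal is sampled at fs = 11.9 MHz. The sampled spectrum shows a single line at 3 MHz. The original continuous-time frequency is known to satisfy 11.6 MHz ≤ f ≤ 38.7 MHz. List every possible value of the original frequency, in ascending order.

Frequencies that alias to 3 MHz are k·fs ± 3 MHz for integer k ≥ 0.
k=0: 3 MHz.
k=1: 8.9 MHz, 14.9 MHz.
k=2: 20.8 MHz, 26.8 MHz.
k=3: 32.7 MHz, 38.7 MHz.
k=4: 44.6 MHz, 50.6 MHz.
Within [11.6 MHz, 38.7 MHz]: 14.9 MHz, 20.8 MHz, 26.8 MHz, 32.7 MHz, 38.7 MHz.

14.9 MHz, 20.8 MHz, 26.8 MHz, 32.7 MHz, 38.7 MHz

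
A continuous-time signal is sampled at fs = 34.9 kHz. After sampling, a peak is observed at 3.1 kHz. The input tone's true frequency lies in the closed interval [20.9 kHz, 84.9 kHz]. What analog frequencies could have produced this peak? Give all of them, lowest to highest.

Frequencies that alias to 3.1 kHz are k·fs ± 3.1 kHz for integer k ≥ 0.
k=0: 3.1 kHz.
k=1: 31.8 kHz, 38 kHz.
k=2: 66.7 kHz, 72.9 kHz.
k=3: 101.6 kHz, 107.8 kHz.
Within [20.9 kHz, 84.9 kHz]: 31.8 kHz, 38 kHz, 66.7 kHz, 72.9 kHz.

31.8 kHz, 38 kHz, 66.7 kHz, 72.9 kHz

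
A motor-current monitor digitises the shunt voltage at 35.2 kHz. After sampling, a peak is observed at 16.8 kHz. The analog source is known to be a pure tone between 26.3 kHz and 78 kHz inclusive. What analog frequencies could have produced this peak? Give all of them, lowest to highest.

Frequencies that alias to 16.8 kHz are k·fs ± 16.8 kHz for integer k ≥ 0.
k=0: 16.8 kHz.
k=1: 18.4 kHz, 52 kHz.
k=2: 53.6 kHz, 87.2 kHz.
k=3: 88.8 kHz, 122.4 kHz.
Within [26.3 kHz, 78 kHz]: 52 kHz, 53.6 kHz.

52 kHz, 53.6 kHz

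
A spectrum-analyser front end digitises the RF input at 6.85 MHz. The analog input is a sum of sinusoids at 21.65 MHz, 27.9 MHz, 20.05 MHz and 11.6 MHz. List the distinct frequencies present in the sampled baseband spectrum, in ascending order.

0.5 MHz, 1.1 MHz, 2.1 MHz

fs/2 = 3.425 MHz.
21.65 MHz mod fs = 1.1 MHz.
1.1 MHz ≤ fs/2 = 3.425 MHz, appears at 1.1 MHz.
27.9 MHz mod fs = 0.5 MHz.
0.5 MHz ≤ fs/2 = 3.425 MHz, appears at 0.5 MHz.
20.05 MHz mod fs = 6.35 MHz.
6.35 MHz > fs/2 = 3.425 MHz, folds to fs − 6.35 MHz = 0.5 MHz.
11.6 MHz mod fs = 4.75 MHz.
4.75 MHz > fs/2 = 3.425 MHz, folds to fs − 4.75 MHz = 2.1 MHz.
Distinct values: {0.5 MHz, 1.1 MHz, 2.1 MHz}.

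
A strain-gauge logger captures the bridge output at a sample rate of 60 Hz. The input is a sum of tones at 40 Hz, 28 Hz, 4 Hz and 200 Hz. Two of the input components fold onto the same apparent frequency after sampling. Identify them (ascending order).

fs/2 = 30 Hz.
40 Hz > fs/2 = 30 Hz, folds to fs − 40 Hz = 20 Hz.
28 Hz ≤ fs/2 = 30 Hz, passes unchanged.
4 Hz ≤ fs/2 = 30 Hz, passes unchanged.
200 Hz mod fs = 20 Hz.
20 Hz ≤ fs/2 = 30 Hz, appears at 20 Hz.
40 Hz and 200 Hz both map to 20 Hz.

40 Hz, 200 Hz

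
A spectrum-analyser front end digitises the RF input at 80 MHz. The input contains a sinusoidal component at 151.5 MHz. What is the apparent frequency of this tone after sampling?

151.5 MHz mod fs = 71.5 MHz.
71.5 MHz > fs/2 = 40 MHz, folds to fs − 71.5 MHz = 8.5 MHz.

8.5 MHz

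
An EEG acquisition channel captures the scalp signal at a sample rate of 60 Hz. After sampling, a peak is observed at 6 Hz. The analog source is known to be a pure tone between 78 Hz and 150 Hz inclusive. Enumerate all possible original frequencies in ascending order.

Frequencies that alias to 6 Hz are k·fs ± 6 Hz for integer k ≥ 0.
k=0: 6 Hz.
k=1: 54 Hz, 66 Hz.
k=2: 114 Hz, 126 Hz.
k=3: 174 Hz, 186 Hz.
Within [78 Hz, 150 Hz]: 114 Hz, 126 Hz.

114 Hz, 126 Hz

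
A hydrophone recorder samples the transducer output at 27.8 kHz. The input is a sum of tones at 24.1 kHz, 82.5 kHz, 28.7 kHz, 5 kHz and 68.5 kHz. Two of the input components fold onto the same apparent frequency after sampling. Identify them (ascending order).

28.7 kHz, 82.5 kHz

fs/2 = 13.9 kHz.
24.1 kHz > fs/2 = 13.9 kHz, folds to fs − 24.1 kHz = 3.7 kHz.
82.5 kHz mod fs = 26.9 kHz.
26.9 kHz > fs/2 = 13.9 kHz, folds to fs − 26.9 kHz = 0.9 kHz.
28.7 kHz mod fs = 0.9 kHz.
0.9 kHz ≤ fs/2 = 13.9 kHz, appears at 0.9 kHz.
5 kHz ≤ fs/2 = 13.9 kHz, passes unchanged.
68.5 kHz mod fs = 12.9 kHz.
12.9 kHz ≤ fs/2 = 13.9 kHz, appears at 12.9 kHz.
28.7 kHz and 82.5 kHz both map to 0.9 kHz.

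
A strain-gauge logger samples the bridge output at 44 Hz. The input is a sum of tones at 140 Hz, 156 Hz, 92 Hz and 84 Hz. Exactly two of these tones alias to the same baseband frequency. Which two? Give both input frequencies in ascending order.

fs/2 = 22 Hz.
140 Hz mod fs = 8 Hz.
8 Hz ≤ fs/2 = 22 Hz, appears at 8 Hz.
156 Hz mod fs = 24 Hz.
24 Hz > fs/2 = 22 Hz, folds to fs − 24 Hz = 20 Hz.
92 Hz mod fs = 4 Hz.
4 Hz ≤ fs/2 = 22 Hz, appears at 4 Hz.
84 Hz mod fs = 40 Hz.
40 Hz > fs/2 = 22 Hz, folds to fs − 40 Hz = 4 Hz.
84 Hz and 92 Hz both map to 4 Hz.

84 Hz, 92 Hz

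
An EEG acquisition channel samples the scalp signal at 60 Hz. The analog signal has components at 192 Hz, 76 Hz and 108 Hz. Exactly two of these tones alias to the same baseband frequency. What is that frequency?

12 Hz

fs/2 = 30 Hz.
192 Hz mod fs = 12 Hz.
12 Hz ≤ fs/2 = 30 Hz, appears at 12 Hz.
76 Hz mod fs = 16 Hz.
16 Hz ≤ fs/2 = 30 Hz, appears at 16 Hz.
108 Hz mod fs = 48 Hz.
48 Hz > fs/2 = 30 Hz, folds to fs − 48 Hz = 12 Hz.
108 Hz and 192 Hz both map to 12 Hz.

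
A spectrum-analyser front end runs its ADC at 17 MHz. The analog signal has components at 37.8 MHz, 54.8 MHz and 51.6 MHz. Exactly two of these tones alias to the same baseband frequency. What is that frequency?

3.8 MHz

fs/2 = 8.5 MHz.
37.8 MHz mod fs = 3.8 MHz.
3.8 MHz ≤ fs/2 = 8.5 MHz, appears at 3.8 MHz.
54.8 MHz mod fs = 3.8 MHz.
3.8 MHz ≤ fs/2 = 8.5 MHz, appears at 3.8 MHz.
51.6 MHz mod fs = 0.6 MHz.
0.6 MHz ≤ fs/2 = 8.5 MHz, appears at 0.6 MHz.
37.8 MHz and 54.8 MHz both map to 3.8 MHz.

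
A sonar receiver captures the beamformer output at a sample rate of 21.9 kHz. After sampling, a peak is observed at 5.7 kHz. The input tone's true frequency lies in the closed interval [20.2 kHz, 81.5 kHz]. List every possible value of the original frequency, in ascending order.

Frequencies that alias to 5.7 kHz are k·fs ± 5.7 kHz for integer k ≥ 0.
k=0: 5.7 kHz.
k=1: 16.2 kHz, 27.6 kHz.
k=2: 38.1 kHz, 49.5 kHz.
k=3: 60 kHz, 71.4 kHz.
k=4: 81.9 kHz, 93.3 kHz.
Within [20.2 kHz, 81.5 kHz]: 27.6 kHz, 38.1 kHz, 49.5 kHz, 60 kHz, 71.4 kHz.

27.6 kHz, 38.1 kHz, 49.5 kHz, 60 kHz, 71.4 kHz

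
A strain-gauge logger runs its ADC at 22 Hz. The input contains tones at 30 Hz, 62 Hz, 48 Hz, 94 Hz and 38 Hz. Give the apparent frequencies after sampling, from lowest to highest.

fs/2 = 11 Hz.
30 Hz mod fs = 8 Hz.
8 Hz ≤ fs/2 = 11 Hz, appears at 8 Hz.
62 Hz mod fs = 18 Hz.
18 Hz > fs/2 = 11 Hz, folds to fs − 18 Hz = 4 Hz.
48 Hz mod fs = 4 Hz.
4 Hz ≤ fs/2 = 11 Hz, appears at 4 Hz.
94 Hz mod fs = 6 Hz.
6 Hz ≤ fs/2 = 11 Hz, appears at 6 Hz.
38 Hz mod fs = 16 Hz.
16 Hz > fs/2 = 11 Hz, folds to fs − 16 Hz = 6 Hz.
Distinct values: {4 Hz, 6 Hz, 8 Hz}.

4 Hz, 6 Hz, 8 Hz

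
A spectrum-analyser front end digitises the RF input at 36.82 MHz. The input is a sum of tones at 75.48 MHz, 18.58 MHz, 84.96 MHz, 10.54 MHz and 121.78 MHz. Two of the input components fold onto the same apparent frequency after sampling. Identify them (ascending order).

84.96 MHz, 121.78 MHz

fs/2 = 18.41 MHz.
75.48 MHz mod fs = 1.84 MHz.
1.84 MHz ≤ fs/2 = 18.41 MHz, appears at 1.84 MHz.
18.58 MHz > fs/2 = 18.41 MHz, folds to fs − 18.58 MHz = 18.24 MHz.
84.96 MHz mod fs = 11.32 MHz.
11.32 MHz ≤ fs/2 = 18.41 MHz, appears at 11.32 MHz.
10.54 MHz ≤ fs/2 = 18.41 MHz, passes unchanged.
121.78 MHz mod fs = 11.32 MHz.
11.32 MHz ≤ fs/2 = 18.41 MHz, appears at 11.32 MHz.
84.96 MHz and 121.78 MHz both map to 11.32 MHz.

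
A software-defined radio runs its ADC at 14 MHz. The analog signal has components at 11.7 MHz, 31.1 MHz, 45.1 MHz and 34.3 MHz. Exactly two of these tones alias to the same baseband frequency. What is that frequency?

3.1 MHz

fs/2 = 7 MHz.
11.7 MHz > fs/2 = 7 MHz, folds to fs − 11.7 MHz = 2.3 MHz.
31.1 MHz mod fs = 3.1 MHz.
3.1 MHz ≤ fs/2 = 7 MHz, appears at 3.1 MHz.
45.1 MHz mod fs = 3.1 MHz.
3.1 MHz ≤ fs/2 = 7 MHz, appears at 3.1 MHz.
34.3 MHz mod fs = 6.3 MHz.
6.3 MHz ≤ fs/2 = 7 MHz, appears at 6.3 MHz.
31.1 MHz and 45.1 MHz both map to 3.1 MHz.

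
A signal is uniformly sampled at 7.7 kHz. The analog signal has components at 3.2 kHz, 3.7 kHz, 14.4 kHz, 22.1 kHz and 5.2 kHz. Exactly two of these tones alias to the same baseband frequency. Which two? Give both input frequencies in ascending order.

14.4 kHz, 22.1 kHz

fs/2 = 3.85 kHz.
3.2 kHz ≤ fs/2 = 3.85 kHz, passes unchanged.
3.7 kHz ≤ fs/2 = 3.85 kHz, passes unchanged.
14.4 kHz mod fs = 6.7 kHz.
6.7 kHz > fs/2 = 3.85 kHz, folds to fs − 6.7 kHz = 1 kHz.
22.1 kHz mod fs = 6.7 kHz.
6.7 kHz > fs/2 = 3.85 kHz, folds to fs − 6.7 kHz = 1 kHz.
5.2 kHz > fs/2 = 3.85 kHz, folds to fs − 5.2 kHz = 2.5 kHz.
14.4 kHz and 22.1 kHz both map to 1 kHz.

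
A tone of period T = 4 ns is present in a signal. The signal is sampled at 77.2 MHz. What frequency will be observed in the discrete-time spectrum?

18.4 MHz

T = 4 ns → f = 1/T = 250 MHz.
250 MHz mod fs = 18.4 MHz.
18.4 MHz ≤ fs/2 = 38.6 MHz, appears at 18.4 MHz.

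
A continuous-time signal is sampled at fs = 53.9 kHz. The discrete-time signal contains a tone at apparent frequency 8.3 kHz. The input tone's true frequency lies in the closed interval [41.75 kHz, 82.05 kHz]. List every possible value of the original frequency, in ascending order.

45.6 kHz, 62.2 kHz

Frequencies that alias to 8.3 kHz are k·fs ± 8.3 kHz for integer k ≥ 0.
k=0: 8.3 kHz.
k=1: 45.6 kHz, 62.2 kHz.
k=2: 99.5 kHz, 116.1 kHz.
Within [41.75 kHz, 82.05 kHz]: 45.6 kHz, 62.2 kHz.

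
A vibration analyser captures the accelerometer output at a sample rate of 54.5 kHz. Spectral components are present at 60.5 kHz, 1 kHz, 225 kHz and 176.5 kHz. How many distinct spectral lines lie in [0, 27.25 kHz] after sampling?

fs/2 = 27.25 kHz.
60.5 kHz mod fs = 6 kHz.
6 kHz ≤ fs/2 = 27.25 kHz, appears at 6 kHz.
1 kHz ≤ fs/2 = 27.25 kHz, passes unchanged.
225 kHz mod fs = 7 kHz.
7 kHz ≤ fs/2 = 27.25 kHz, appears at 7 kHz.
176.5 kHz mod fs = 13 kHz.
13 kHz ≤ fs/2 = 27.25 kHz, appears at 13 kHz.
Distinct values: {1 kHz, 6 kHz, 7 kHz, 13 kHz} → 4.

4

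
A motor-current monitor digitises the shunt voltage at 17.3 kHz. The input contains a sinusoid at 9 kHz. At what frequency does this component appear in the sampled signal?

8.3 kHz

9 kHz > fs/2 = 8.65 kHz, folds to fs − 9 kHz = 8.3 kHz.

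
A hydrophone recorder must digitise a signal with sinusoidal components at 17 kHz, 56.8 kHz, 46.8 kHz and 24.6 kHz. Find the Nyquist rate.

113.6 kHz

Highest-frequency component: 56.8 kHz.
Nyquist rate = 2 × 56.8 kHz = 113.6 kHz.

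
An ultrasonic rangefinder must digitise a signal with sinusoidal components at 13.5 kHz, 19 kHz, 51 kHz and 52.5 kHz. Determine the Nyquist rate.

105 kHz

Highest-frequency component: 52.5 kHz.
Nyquist rate = 2 × 52.5 kHz = 105 kHz.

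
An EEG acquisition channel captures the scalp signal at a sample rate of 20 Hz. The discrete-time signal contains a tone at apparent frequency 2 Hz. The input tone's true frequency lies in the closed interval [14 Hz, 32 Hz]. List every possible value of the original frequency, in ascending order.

18 Hz, 22 Hz

Frequencies that alias to 2 Hz are k·fs ± 2 Hz for integer k ≥ 0.
k=0: 2 Hz.
k=1: 18 Hz, 22 Hz.
k=2: 38 Hz, 42 Hz.
Within [14 Hz, 32 Hz]: 18 Hz, 22 Hz.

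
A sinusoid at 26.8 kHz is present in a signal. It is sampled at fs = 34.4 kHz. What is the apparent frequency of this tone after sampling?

7.6 kHz

26.8 kHz > fs/2 = 17.2 kHz, folds to fs − 26.8 kHz = 7.6 kHz.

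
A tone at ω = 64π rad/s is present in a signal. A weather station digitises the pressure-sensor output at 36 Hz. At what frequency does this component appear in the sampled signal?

ω = 64π rad/s → f = ω/(2π) = 32 Hz.
32 Hz > fs/2 = 18 Hz, folds to fs − 32 Hz = 4 Hz.

4 Hz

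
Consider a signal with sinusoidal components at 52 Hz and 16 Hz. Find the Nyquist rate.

Highest-frequency component: 52 Hz.
Nyquist rate = 2 × 52 Hz = 104 Hz.

104 Hz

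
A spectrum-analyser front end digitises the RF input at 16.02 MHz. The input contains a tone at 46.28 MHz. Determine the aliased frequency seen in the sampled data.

1.78 MHz

46.28 MHz mod fs = 14.24 MHz.
14.24 MHz > fs/2 = 8.01 MHz, folds to fs − 14.24 MHz = 1.78 MHz.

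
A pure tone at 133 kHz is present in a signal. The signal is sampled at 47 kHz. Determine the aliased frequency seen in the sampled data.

133 kHz mod fs = 39 kHz.
39 kHz > fs/2 = 23.5 kHz, folds to fs − 39 kHz = 8 kHz.

8 kHz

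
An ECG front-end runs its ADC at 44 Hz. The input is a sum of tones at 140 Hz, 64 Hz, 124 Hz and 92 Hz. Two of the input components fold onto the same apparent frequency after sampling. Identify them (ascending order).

fs/2 = 22 Hz.
140 Hz mod fs = 8 Hz.
8 Hz ≤ fs/2 = 22 Hz, appears at 8 Hz.
64 Hz mod fs = 20 Hz.
20 Hz ≤ fs/2 = 22 Hz, appears at 20 Hz.
124 Hz mod fs = 36 Hz.
36 Hz > fs/2 = 22 Hz, folds to fs − 36 Hz = 8 Hz.
92 Hz mod fs = 4 Hz.
4 Hz ≤ fs/2 = 22 Hz, appears at 4 Hz.
124 Hz and 140 Hz both map to 8 Hz.

124 Hz, 140 Hz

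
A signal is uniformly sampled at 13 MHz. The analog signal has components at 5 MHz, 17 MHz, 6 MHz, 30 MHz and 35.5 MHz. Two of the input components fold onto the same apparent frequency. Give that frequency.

4 MHz

fs/2 = 6.5 MHz.
5 MHz ≤ fs/2 = 6.5 MHz, passes unchanged.
17 MHz mod fs = 4 MHz.
4 MHz ≤ fs/2 = 6.5 MHz, appears at 4 MHz.
6 MHz ≤ fs/2 = 6.5 MHz, passes unchanged.
30 MHz mod fs = 4 MHz.
4 MHz ≤ fs/2 = 6.5 MHz, appears at 4 MHz.
35.5 MHz mod fs = 9.5 MHz.
9.5 MHz > fs/2 = 6.5 MHz, folds to fs − 9.5 MHz = 3.5 MHz.
17 MHz and 30 MHz both map to 4 MHz.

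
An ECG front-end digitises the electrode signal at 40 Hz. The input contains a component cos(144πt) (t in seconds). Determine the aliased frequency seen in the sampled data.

8 Hz

ω = 144π rad/s → f = ω/(2π) = 72 Hz.
72 Hz mod fs = 32 Hz.
32 Hz > fs/2 = 20 Hz, folds to fs − 32 Hz = 8 Hz.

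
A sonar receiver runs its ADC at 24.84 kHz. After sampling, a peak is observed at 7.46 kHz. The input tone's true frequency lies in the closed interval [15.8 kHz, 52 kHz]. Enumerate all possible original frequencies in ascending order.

Frequencies that alias to 7.46 kHz are k·fs ± 7.46 kHz for integer k ≥ 0.
k=0: 7.46 kHz.
k=1: 17.38 kHz, 32.3 kHz.
k=2: 42.22 kHz, 57.14 kHz.
k=3: 67.06 kHz, 81.98 kHz.
Within [15.8 kHz, 52 kHz]: 17.38 kHz, 32.3 kHz, 42.22 kHz.

17.38 kHz, 32.3 kHz, 42.22 kHz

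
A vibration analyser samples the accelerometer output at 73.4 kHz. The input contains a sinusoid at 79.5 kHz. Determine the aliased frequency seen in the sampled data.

79.5 kHz mod fs = 6.1 kHz.
6.1 kHz ≤ fs/2 = 36.7 kHz, appears at 6.1 kHz.

6.1 kHz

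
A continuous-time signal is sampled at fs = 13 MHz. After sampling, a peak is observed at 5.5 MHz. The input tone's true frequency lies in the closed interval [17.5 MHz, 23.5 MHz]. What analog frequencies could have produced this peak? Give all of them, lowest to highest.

18.5 MHz, 20.5 MHz

Frequencies that alias to 5.5 MHz are k·fs ± 5.5 MHz for integer k ≥ 0.
k=0: 5.5 MHz.
k=1: 7.5 MHz, 18.5 MHz.
k=2: 20.5 MHz, 31.5 MHz.
k=3: 33.5 MHz, 44.5 MHz.
Within [17.5 MHz, 23.5 MHz]: 18.5 MHz, 20.5 MHz.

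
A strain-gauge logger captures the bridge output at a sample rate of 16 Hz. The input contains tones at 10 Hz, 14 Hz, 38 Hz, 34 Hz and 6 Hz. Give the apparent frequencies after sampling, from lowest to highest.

2 Hz, 6 Hz

fs/2 = 8 Hz.
10 Hz > fs/2 = 8 Hz, folds to fs − 10 Hz = 6 Hz.
14 Hz > fs/2 = 8 Hz, folds to fs − 14 Hz = 2 Hz.
38 Hz mod fs = 6 Hz.
6 Hz ≤ fs/2 = 8 Hz, appears at 6 Hz.
34 Hz mod fs = 2 Hz.
2 Hz ≤ fs/2 = 8 Hz, appears at 2 Hz.
6 Hz ≤ fs/2 = 8 Hz, passes unchanged.
Distinct values: {2 Hz, 6 Hz}.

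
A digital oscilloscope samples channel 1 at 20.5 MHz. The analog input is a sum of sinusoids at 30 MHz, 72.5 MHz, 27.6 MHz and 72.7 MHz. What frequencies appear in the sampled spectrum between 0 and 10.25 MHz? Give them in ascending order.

fs/2 = 10.25 MHz.
30 MHz mod fs = 9.5 MHz.
9.5 MHz ≤ fs/2 = 10.25 MHz, appears at 9.5 MHz.
72.5 MHz mod fs = 11 MHz.
11 MHz > fs/2 = 10.25 MHz, folds to fs − 11 MHz = 9.5 MHz.
27.6 MHz mod fs = 7.1 MHz.
7.1 MHz ≤ fs/2 = 10.25 MHz, appears at 7.1 MHz.
72.7 MHz mod fs = 11.2 MHz.
11.2 MHz > fs/2 = 10.25 MHz, folds to fs − 11.2 MHz = 9.3 MHz.
Distinct values: {7.1 MHz, 9.3 MHz, 9.5 MHz}.

7.1 MHz, 9.3 MHz, 9.5 MHz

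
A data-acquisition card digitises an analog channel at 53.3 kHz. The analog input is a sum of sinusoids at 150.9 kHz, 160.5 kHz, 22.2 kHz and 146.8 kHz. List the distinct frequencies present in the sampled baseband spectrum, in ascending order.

fs/2 = 26.65 kHz.
150.9 kHz mod fs = 44.3 kHz.
44.3 kHz > fs/2 = 26.65 kHz, folds to fs − 44.3 kHz = 9 kHz.
160.5 kHz mod fs = 0.6 kHz.
0.6 kHz ≤ fs/2 = 26.65 kHz, appears at 0.6 kHz.
22.2 kHz ≤ fs/2 = 26.65 kHz, passes unchanged.
146.8 kHz mod fs = 40.2 kHz.
40.2 kHz > fs/2 = 26.65 kHz, folds to fs − 40.2 kHz = 13.1 kHz.
Distinct values: {0.6 kHz, 9 kHz, 13.1 kHz, 22.2 kHz}.

0.6 kHz, 9 kHz, 13.1 kHz, 22.2 kHz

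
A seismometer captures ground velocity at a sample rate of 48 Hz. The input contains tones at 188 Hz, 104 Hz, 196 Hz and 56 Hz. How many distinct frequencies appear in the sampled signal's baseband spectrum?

2

fs/2 = 24 Hz.
188 Hz mod fs = 44 Hz.
44 Hz > fs/2 = 24 Hz, folds to fs − 44 Hz = 4 Hz.
104 Hz mod fs = 8 Hz.
8 Hz ≤ fs/2 = 24 Hz, appears at 8 Hz.
196 Hz mod fs = 4 Hz.
4 Hz ≤ fs/2 = 24 Hz, appears at 4 Hz.
56 Hz mod fs = 8 Hz.
8 Hz ≤ fs/2 = 24 Hz, appears at 8 Hz.
Distinct values: {4 Hz, 8 Hz} → 2.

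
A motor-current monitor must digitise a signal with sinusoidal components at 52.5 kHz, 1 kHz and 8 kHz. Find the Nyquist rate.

Highest-frequency component: 52.5 kHz.
Nyquist rate = 2 × 52.5 kHz = 105 kHz.

105 kHz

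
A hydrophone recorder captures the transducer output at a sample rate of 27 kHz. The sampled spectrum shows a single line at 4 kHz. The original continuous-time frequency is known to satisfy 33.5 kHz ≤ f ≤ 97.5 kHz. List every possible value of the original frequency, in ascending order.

50 kHz, 58 kHz, 77 kHz, 85 kHz

Frequencies that alias to 4 kHz are k·fs ± 4 kHz for integer k ≥ 0.
k=0: 4 kHz.
k=1: 23 kHz, 31 kHz.
k=2: 50 kHz, 58 kHz.
k=3: 77 kHz, 85 kHz.
k=4: 104 kHz, 112 kHz.
Within [33.5 kHz, 97.5 kHz]: 50 kHz, 58 kHz, 77 kHz, 85 kHz.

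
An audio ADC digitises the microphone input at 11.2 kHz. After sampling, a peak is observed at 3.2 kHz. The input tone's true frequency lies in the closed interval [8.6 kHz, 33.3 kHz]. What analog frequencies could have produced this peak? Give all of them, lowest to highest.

14.4 kHz, 19.2 kHz, 25.6 kHz, 30.4 kHz

Frequencies that alias to 3.2 kHz are k·fs ± 3.2 kHz for integer k ≥ 0.
k=0: 3.2 kHz.
k=1: 8 kHz, 14.4 kHz.
k=2: 19.2 kHz, 25.6 kHz.
k=3: 30.4 kHz, 36.8 kHz.
k=4: 41.6 kHz, 48 kHz.
Within [8.6 kHz, 33.3 kHz]: 14.4 kHz, 19.2 kHz, 25.6 kHz, 30.4 kHz.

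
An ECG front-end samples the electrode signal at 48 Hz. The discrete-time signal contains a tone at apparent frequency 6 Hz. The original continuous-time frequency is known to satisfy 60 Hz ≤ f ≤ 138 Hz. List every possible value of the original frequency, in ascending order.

90 Hz, 102 Hz, 138 Hz

Frequencies that alias to 6 Hz are k·fs ± 6 Hz for integer k ≥ 0.
k=0: 6 Hz.
k=1: 42 Hz, 54 Hz.
k=2: 90 Hz, 102 Hz.
k=3: 138 Hz, 150 Hz.
k=4: 186 Hz, 198 Hz.
Within [60 Hz, 138 Hz]: 90 Hz, 102 Hz, 138 Hz.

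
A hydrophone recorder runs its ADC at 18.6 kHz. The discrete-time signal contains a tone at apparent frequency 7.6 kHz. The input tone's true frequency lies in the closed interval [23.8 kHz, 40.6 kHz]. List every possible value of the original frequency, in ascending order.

Frequencies that alias to 7.6 kHz are k·fs ± 7.6 kHz for integer k ≥ 0.
k=0: 7.6 kHz.
k=1: 11 kHz, 26.2 kHz.
k=2: 29.6 kHz, 44.8 kHz.
k=3: 48.2 kHz, 63.4 kHz.
Within [23.8 kHz, 40.6 kHz]: 26.2 kHz, 29.6 kHz.

26.2 kHz, 29.6 kHz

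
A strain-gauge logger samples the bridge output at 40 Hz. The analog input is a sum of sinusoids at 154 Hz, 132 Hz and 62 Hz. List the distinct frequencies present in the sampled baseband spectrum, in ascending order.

6 Hz, 12 Hz, 18 Hz

fs/2 = 20 Hz.
154 Hz mod fs = 34 Hz.
34 Hz > fs/2 = 20 Hz, folds to fs − 34 Hz = 6 Hz.
132 Hz mod fs = 12 Hz.
12 Hz ≤ fs/2 = 20 Hz, appears at 12 Hz.
62 Hz mod fs = 22 Hz.
22 Hz > fs/2 = 20 Hz, folds to fs − 22 Hz = 18 Hz.
Distinct values: {6 Hz, 12 Hz, 18 Hz}.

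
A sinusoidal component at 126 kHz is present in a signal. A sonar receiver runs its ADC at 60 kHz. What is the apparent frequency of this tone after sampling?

6 kHz

126 kHz mod fs = 6 kHz.
6 kHz ≤ fs/2 = 30 kHz, appears at 6 kHz.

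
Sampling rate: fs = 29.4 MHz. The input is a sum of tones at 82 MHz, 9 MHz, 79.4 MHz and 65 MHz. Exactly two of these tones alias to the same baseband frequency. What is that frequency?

fs/2 = 14.7 MHz.
82 MHz mod fs = 23.2 MHz.
23.2 MHz > fs/2 = 14.7 MHz, folds to fs − 23.2 MHz = 6.2 MHz.
9 MHz ≤ fs/2 = 14.7 MHz, passes unchanged.
79.4 MHz mod fs = 20.6 MHz.
20.6 MHz > fs/2 = 14.7 MHz, folds to fs − 20.6 MHz = 8.8 MHz.
65 MHz mod fs = 6.2 MHz.
6.2 MHz ≤ fs/2 = 14.7 MHz, appears at 6.2 MHz.
65 MHz and 82 MHz both map to 6.2 MHz.

6.2 MHz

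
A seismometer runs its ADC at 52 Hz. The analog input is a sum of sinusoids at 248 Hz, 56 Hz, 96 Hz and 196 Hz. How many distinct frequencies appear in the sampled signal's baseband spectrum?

3

fs/2 = 26 Hz.
248 Hz mod fs = 40 Hz.
40 Hz > fs/2 = 26 Hz, folds to fs − 40 Hz = 12 Hz.
56 Hz mod fs = 4 Hz.
4 Hz ≤ fs/2 = 26 Hz, appears at 4 Hz.
96 Hz mod fs = 44 Hz.
44 Hz > fs/2 = 26 Hz, folds to fs − 44 Hz = 8 Hz.
196 Hz mod fs = 40 Hz.
40 Hz > fs/2 = 26 Hz, folds to fs − 40 Hz = 12 Hz.
Distinct values: {4 Hz, 8 Hz, 12 Hz} → 3.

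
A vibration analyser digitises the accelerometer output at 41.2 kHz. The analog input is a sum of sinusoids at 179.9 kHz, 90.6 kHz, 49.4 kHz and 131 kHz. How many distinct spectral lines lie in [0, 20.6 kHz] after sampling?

3

fs/2 = 20.6 kHz.
179.9 kHz mod fs = 15.1 kHz.
15.1 kHz ≤ fs/2 = 20.6 kHz, appears at 15.1 kHz.
90.6 kHz mod fs = 8.2 kHz.
8.2 kHz ≤ fs/2 = 20.6 kHz, appears at 8.2 kHz.
49.4 kHz mod fs = 8.2 kHz.
8.2 kHz ≤ fs/2 = 20.6 kHz, appears at 8.2 kHz.
131 kHz mod fs = 7.4 kHz.
7.4 kHz ≤ fs/2 = 20.6 kHz, appears at 7.4 kHz.
Distinct values: {7.4 kHz, 8.2 kHz, 15.1 kHz} → 3.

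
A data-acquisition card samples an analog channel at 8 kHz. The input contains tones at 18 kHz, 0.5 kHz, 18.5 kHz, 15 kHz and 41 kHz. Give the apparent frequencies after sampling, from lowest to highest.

0.5 kHz, 1 kHz, 2 kHz, 2.5 kHz

fs/2 = 4 kHz.
18 kHz mod fs = 2 kHz.
2 kHz ≤ fs/2 = 4 kHz, appears at 2 kHz.
0.5 kHz ≤ fs/2 = 4 kHz, passes unchanged.
18.5 kHz mod fs = 2.5 kHz.
2.5 kHz ≤ fs/2 = 4 kHz, appears at 2.5 kHz.
15 kHz mod fs = 7 kHz.
7 kHz > fs/2 = 4 kHz, folds to fs − 7 kHz = 1 kHz.
41 kHz mod fs = 1 kHz.
1 kHz ≤ fs/2 = 4 kHz, appears at 1 kHz.
Distinct values: {0.5 kHz, 1 kHz, 2 kHz, 2.5 kHz}.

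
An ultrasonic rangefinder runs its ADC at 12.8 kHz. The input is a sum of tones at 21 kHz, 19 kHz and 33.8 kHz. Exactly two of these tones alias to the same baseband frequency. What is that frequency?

fs/2 = 6.4 kHz.
21 kHz mod fs = 8.2 kHz.
8.2 kHz > fs/2 = 6.4 kHz, folds to fs − 8.2 kHz = 4.6 kHz.
19 kHz mod fs = 6.2 kHz.
6.2 kHz ≤ fs/2 = 6.4 kHz, appears at 6.2 kHz.
33.8 kHz mod fs = 8.2 kHz.
8.2 kHz > fs/2 = 6.4 kHz, folds to fs − 8.2 kHz = 4.6 kHz.
21 kHz and 33.8 kHz both map to 4.6 kHz.

4.6 kHz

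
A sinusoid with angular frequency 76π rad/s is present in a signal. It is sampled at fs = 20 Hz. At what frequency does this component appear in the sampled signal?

2 Hz

ω = 76π rad/s → f = ω/(2π) = 38 Hz.
38 Hz mod fs = 18 Hz.
18 Hz > fs/2 = 10 Hz, folds to fs − 18 Hz = 2 Hz.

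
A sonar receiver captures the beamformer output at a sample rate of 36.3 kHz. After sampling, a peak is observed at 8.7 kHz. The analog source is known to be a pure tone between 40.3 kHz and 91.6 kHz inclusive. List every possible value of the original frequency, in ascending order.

Frequencies that alias to 8.7 kHz are k·fs ± 8.7 kHz for integer k ≥ 0.
k=0: 8.7 kHz.
k=1: 27.6 kHz, 45 kHz.
k=2: 63.9 kHz, 81.3 kHz.
k=3: 100.2 kHz, 117.6 kHz.
Within [40.3 kHz, 91.6 kHz]: 45 kHz, 63.9 kHz, 81.3 kHz.

45 kHz, 63.9 kHz, 81.3 kHz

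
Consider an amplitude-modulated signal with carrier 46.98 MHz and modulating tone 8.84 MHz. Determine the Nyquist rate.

111.64 MHz

AM sidebands sit at fc ± fm = 38.14 MHz and 55.82 MHz.
Highest-frequency component: 55.82 MHz.
Nyquist rate = 2 × 55.82 MHz = 111.64 MHz.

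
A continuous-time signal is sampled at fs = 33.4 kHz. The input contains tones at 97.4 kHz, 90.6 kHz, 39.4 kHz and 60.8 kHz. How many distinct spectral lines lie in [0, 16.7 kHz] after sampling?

fs/2 = 16.7 kHz.
97.4 kHz mod fs = 30.6 kHz.
30.6 kHz > fs/2 = 16.7 kHz, folds to fs − 30.6 kHz = 2.8 kHz.
90.6 kHz mod fs = 23.8 kHz.
23.8 kHz > fs/2 = 16.7 kHz, folds to fs − 23.8 kHz = 9.6 kHz.
39.4 kHz mod fs = 6 kHz.
6 kHz ≤ fs/2 = 16.7 kHz, appears at 6 kHz.
60.8 kHz mod fs = 27.4 kHz.
27.4 kHz > fs/2 = 16.7 kHz, folds to fs − 27.4 kHz = 6 kHz.
Distinct values: {2.8 kHz, 6 kHz, 9.6 kHz} → 3.

3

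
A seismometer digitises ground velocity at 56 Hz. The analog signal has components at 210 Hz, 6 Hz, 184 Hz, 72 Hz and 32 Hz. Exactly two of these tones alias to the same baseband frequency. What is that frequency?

16 Hz

fs/2 = 28 Hz.
210 Hz mod fs = 42 Hz.
42 Hz > fs/2 = 28 Hz, folds to fs − 42 Hz = 14 Hz.
6 Hz ≤ fs/2 = 28 Hz, passes unchanged.
184 Hz mod fs = 16 Hz.
16 Hz ≤ fs/2 = 28 Hz, appears at 16 Hz.
72 Hz mod fs = 16 Hz.
16 Hz ≤ fs/2 = 28 Hz, appears at 16 Hz.
32 Hz > fs/2 = 28 Hz, folds to fs − 32 Hz = 24 Hz.
72 Hz and 184 Hz both map to 16 Hz.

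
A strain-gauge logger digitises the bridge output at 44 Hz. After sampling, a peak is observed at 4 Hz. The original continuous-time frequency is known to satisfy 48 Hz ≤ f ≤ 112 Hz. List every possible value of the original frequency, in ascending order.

Frequencies that alias to 4 Hz are k·fs ± 4 Hz for integer k ≥ 0.
k=0: 4 Hz.
k=1: 40 Hz, 48 Hz.
k=2: 84 Hz, 92 Hz.
k=3: 128 Hz, 136 Hz.
Within [48 Hz, 112 Hz]: 48 Hz, 84 Hz, 92 Hz.

48 Hz, 84 Hz, 92 Hz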